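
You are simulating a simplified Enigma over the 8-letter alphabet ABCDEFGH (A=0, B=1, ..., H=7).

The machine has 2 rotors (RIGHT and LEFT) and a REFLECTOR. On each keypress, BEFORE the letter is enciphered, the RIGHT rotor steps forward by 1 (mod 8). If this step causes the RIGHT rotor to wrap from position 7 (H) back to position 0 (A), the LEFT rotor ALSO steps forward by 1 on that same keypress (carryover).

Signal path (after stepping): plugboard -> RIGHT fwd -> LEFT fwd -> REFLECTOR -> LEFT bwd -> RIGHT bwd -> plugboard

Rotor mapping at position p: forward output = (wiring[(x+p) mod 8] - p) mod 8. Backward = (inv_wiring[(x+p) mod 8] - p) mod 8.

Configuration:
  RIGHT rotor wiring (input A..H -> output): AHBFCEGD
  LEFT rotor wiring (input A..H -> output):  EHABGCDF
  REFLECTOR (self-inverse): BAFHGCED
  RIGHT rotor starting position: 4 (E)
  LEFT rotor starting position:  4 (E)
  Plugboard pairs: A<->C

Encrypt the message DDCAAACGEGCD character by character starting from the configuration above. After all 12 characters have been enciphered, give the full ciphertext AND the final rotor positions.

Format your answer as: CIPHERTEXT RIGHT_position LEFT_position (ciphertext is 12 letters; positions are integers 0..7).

Answer: FHFGBEBFCCAA 0 6

Derivation:
Char 1 ('D'): step: R->5, L=4; D->plug->D->R->D->L->B->refl->A->L'->E->R'->F->plug->F
Char 2 ('D'): step: R->6, L=4; D->plug->D->R->B->L->G->refl->E->L'->G->R'->H->plug->H
Char 3 ('C'): step: R->7, L=4; C->plug->A->R->E->L->A->refl->B->L'->D->R'->F->plug->F
Char 4 ('A'): step: R->0, L->5 (L advanced); A->plug->C->R->B->L->G->refl->E->L'->G->R'->G->plug->G
Char 5 ('A'): step: R->1, L=5; A->plug->C->R->E->L->C->refl->F->L'->A->R'->B->plug->B
Char 6 ('A'): step: R->2, L=5; A->plug->C->R->A->L->F->refl->C->L'->E->R'->E->plug->E
Char 7 ('C'): step: R->3, L=5; C->plug->A->R->C->L->A->refl->B->L'->H->R'->B->plug->B
Char 8 ('G'): step: R->4, L=5; G->plug->G->R->F->L->D->refl->H->L'->D->R'->F->plug->F
Char 9 ('E'): step: R->5, L=5; E->plug->E->R->C->L->A->refl->B->L'->H->R'->A->plug->C
Char 10 ('G'): step: R->6, L=5; G->plug->G->R->E->L->C->refl->F->L'->A->R'->A->plug->C
Char 11 ('C'): step: R->7, L=5; C->plug->A->R->E->L->C->refl->F->L'->A->R'->C->plug->A
Char 12 ('D'): step: R->0, L->6 (L advanced); D->plug->D->R->F->L->D->refl->H->L'->B->R'->C->plug->A
Final: ciphertext=FHFGBEBFCCAA, RIGHT=0, LEFT=6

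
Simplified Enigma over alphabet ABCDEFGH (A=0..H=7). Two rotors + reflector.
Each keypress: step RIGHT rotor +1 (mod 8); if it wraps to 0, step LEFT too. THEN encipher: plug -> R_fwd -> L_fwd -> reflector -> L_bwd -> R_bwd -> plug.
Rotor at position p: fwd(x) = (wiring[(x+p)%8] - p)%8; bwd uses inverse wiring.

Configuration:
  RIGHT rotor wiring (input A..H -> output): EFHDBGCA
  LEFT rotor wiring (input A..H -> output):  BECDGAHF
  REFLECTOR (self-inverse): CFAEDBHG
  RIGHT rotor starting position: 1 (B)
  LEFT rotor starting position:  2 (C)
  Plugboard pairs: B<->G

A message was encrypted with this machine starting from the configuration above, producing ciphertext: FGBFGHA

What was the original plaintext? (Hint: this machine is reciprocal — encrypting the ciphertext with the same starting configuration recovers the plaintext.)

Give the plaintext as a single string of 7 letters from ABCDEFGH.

Answer: HCCGFCH

Derivation:
Char 1 ('F'): step: R->2, L=2; F->plug->F->R->G->L->H->refl->G->L'->D->R'->H->plug->H
Char 2 ('G'): step: R->3, L=2; G->plug->B->R->G->L->H->refl->G->L'->D->R'->C->plug->C
Char 3 ('B'): step: R->4, L=2; B->plug->G->R->D->L->G->refl->H->L'->G->R'->C->plug->C
Char 4 ('F'): step: R->5, L=2; F->plug->F->R->C->L->E->refl->D->L'->F->R'->B->plug->G
Char 5 ('G'): step: R->6, L=2; G->plug->B->R->C->L->E->refl->D->L'->F->R'->F->plug->F
Char 6 ('H'): step: R->7, L=2; H->plug->H->R->D->L->G->refl->H->L'->G->R'->C->plug->C
Char 7 ('A'): step: R->0, L->3 (L advanced); A->plug->A->R->E->L->C->refl->A->L'->A->R'->H->plug->H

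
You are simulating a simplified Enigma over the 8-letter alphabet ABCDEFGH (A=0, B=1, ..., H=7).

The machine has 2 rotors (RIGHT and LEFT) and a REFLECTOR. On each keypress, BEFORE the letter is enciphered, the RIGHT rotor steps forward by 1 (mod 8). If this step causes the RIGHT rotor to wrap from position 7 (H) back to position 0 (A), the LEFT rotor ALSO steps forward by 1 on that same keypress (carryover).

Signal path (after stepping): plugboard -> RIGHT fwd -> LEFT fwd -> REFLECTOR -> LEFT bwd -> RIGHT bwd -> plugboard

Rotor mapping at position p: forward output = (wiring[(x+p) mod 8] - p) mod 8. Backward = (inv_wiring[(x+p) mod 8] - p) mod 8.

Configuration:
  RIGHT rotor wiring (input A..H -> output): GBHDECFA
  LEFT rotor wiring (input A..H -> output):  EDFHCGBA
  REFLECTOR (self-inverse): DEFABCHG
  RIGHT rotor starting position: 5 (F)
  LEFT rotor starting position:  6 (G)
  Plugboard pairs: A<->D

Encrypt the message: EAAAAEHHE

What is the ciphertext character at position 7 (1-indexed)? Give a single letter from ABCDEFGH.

Char 1 ('E'): step: R->6, L=6; E->plug->E->R->B->L->C->refl->F->L'->D->R'->D->plug->A
Char 2 ('A'): step: R->7, L=6; A->plug->D->R->A->L->D->refl->A->L'->H->R'->B->plug->B
Char 3 ('A'): step: R->0, L->7 (L advanced); A->plug->D->R->D->L->G->refl->H->L'->G->R'->A->plug->D
Char 4 ('A'): step: R->1, L=7; A->plug->D->R->D->L->G->refl->H->L'->G->R'->B->plug->B
Char 5 ('A'): step: R->2, L=7; A->plug->D->R->A->L->B->refl->E->L'->C->R'->C->plug->C
Char 6 ('E'): step: R->3, L=7; E->plug->E->R->F->L->D->refl->A->L'->E->R'->H->plug->H
Char 7 ('H'): step: R->4, L=7; H->plug->H->R->H->L->C->refl->F->L'->B->R'->C->plug->C

C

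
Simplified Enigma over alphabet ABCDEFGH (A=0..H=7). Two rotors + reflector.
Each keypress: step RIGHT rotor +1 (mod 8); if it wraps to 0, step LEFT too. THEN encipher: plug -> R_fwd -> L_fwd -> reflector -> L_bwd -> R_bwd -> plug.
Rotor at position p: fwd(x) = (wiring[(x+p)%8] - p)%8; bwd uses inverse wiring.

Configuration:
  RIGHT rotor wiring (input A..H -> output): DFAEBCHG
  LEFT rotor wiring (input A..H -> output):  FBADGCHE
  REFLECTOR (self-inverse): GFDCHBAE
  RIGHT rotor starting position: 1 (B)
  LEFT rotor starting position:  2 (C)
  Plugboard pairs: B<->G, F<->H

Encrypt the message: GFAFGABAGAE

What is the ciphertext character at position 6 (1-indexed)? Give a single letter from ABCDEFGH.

Char 1 ('G'): step: R->2, L=2; G->plug->B->R->C->L->E->refl->H->L'->H->R'->C->plug->C
Char 2 ('F'): step: R->3, L=2; F->plug->H->R->F->L->C->refl->D->L'->G->R'->B->plug->G
Char 3 ('A'): step: R->4, L=2; A->plug->A->R->F->L->C->refl->D->L'->G->R'->B->plug->G
Char 4 ('F'): step: R->5, L=2; F->plug->H->R->E->L->F->refl->B->L'->B->R'->C->plug->C
Char 5 ('G'): step: R->6, L=2; G->plug->B->R->A->L->G->refl->A->L'->D->R'->G->plug->B
Char 6 ('A'): step: R->7, L=2; A->plug->A->R->H->L->H->refl->E->L'->C->R'->F->plug->H

H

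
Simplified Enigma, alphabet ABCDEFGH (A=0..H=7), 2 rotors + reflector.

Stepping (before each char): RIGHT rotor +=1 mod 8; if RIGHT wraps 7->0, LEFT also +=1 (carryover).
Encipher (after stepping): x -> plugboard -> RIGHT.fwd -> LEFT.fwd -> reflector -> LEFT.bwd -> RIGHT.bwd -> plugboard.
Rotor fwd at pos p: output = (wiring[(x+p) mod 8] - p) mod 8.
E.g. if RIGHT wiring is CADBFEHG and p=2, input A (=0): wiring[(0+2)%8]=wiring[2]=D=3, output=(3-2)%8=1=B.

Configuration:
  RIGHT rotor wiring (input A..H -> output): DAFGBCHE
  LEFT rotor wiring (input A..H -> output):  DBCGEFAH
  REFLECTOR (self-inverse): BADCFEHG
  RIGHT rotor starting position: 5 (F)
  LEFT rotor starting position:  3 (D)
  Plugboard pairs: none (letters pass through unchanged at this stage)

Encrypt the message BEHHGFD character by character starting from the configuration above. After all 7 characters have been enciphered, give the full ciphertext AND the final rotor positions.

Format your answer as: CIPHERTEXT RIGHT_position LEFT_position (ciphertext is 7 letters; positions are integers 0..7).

Char 1 ('B'): step: R->6, L=3; B->plug->B->R->G->L->G->refl->H->L'->H->R'->E->plug->E
Char 2 ('E'): step: R->7, L=3; E->plug->E->R->H->L->H->refl->G->L'->G->R'->D->plug->D
Char 3 ('H'): step: R->0, L->4 (L advanced); H->plug->H->R->E->L->H->refl->G->L'->G->R'->D->plug->D
Char 4 ('H'): step: R->1, L=4; H->plug->H->R->C->L->E->refl->F->L'->F->R'->C->plug->C
Char 5 ('G'): step: R->2, L=4; G->plug->G->R->B->L->B->refl->A->L'->A->R'->D->plug->D
Char 6 ('F'): step: R->3, L=4; F->plug->F->R->A->L->A->refl->B->L'->B->R'->E->plug->E
Char 7 ('D'): step: R->4, L=4; D->plug->D->R->A->L->A->refl->B->L'->B->R'->G->plug->G
Final: ciphertext=EDDCDEG, RIGHT=4, LEFT=4

Answer: EDDCDEG 4 4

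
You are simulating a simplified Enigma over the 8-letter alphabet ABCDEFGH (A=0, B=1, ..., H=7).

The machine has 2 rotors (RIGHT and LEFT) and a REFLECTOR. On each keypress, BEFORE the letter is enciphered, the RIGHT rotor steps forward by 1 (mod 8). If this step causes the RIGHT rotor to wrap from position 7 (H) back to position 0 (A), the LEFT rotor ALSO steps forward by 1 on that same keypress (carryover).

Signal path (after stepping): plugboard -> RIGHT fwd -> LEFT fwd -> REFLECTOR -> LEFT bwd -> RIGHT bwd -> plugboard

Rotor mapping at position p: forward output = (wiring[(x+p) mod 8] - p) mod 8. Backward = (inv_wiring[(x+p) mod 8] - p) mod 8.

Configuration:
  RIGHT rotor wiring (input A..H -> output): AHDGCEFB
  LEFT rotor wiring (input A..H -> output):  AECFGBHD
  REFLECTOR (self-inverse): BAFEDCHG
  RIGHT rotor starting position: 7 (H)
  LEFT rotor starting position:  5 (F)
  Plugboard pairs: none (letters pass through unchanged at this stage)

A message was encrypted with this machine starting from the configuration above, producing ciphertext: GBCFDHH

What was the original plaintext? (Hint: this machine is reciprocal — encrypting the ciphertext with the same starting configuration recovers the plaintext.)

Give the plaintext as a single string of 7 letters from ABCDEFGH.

Answer: CDGAFDF

Derivation:
Char 1 ('G'): step: R->0, L->6 (L advanced); G->plug->G->R->F->L->H->refl->G->L'->D->R'->C->plug->C
Char 2 ('B'): step: R->1, L=6; B->plug->B->R->C->L->C->refl->F->L'->B->R'->D->plug->D
Char 3 ('C'): step: R->2, L=6; C->plug->C->R->A->L->B->refl->A->L'->G->R'->G->plug->G
Char 4 ('F'): step: R->3, L=6; F->plug->F->R->F->L->H->refl->G->L'->D->R'->A->plug->A
Char 5 ('D'): step: R->4, L=6; D->plug->D->R->F->L->H->refl->G->L'->D->R'->F->plug->F
Char 6 ('H'): step: R->5, L=6; H->plug->H->R->F->L->H->refl->G->L'->D->R'->D->plug->D
Char 7 ('H'): step: R->6, L=6; H->plug->H->R->G->L->A->refl->B->L'->A->R'->F->plug->F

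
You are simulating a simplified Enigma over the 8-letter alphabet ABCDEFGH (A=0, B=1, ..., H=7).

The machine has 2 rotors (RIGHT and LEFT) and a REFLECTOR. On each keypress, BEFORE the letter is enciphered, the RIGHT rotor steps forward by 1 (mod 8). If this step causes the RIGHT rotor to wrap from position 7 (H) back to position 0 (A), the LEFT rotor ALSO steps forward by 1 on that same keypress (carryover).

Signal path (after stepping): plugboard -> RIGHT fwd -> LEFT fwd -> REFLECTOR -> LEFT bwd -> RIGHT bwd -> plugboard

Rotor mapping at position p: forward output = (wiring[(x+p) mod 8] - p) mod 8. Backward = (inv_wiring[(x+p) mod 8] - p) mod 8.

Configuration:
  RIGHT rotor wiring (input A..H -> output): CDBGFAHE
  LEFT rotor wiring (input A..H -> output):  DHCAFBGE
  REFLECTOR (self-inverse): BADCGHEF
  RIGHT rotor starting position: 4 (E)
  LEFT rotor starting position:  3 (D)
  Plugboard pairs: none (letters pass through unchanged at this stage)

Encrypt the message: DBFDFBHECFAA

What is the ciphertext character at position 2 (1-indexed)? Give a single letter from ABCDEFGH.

Char 1 ('D'): step: R->5, L=3; D->plug->D->R->F->L->A->refl->B->L'->E->R'->F->plug->F
Char 2 ('B'): step: R->6, L=3; B->plug->B->R->G->L->E->refl->G->L'->C->R'->H->plug->H

H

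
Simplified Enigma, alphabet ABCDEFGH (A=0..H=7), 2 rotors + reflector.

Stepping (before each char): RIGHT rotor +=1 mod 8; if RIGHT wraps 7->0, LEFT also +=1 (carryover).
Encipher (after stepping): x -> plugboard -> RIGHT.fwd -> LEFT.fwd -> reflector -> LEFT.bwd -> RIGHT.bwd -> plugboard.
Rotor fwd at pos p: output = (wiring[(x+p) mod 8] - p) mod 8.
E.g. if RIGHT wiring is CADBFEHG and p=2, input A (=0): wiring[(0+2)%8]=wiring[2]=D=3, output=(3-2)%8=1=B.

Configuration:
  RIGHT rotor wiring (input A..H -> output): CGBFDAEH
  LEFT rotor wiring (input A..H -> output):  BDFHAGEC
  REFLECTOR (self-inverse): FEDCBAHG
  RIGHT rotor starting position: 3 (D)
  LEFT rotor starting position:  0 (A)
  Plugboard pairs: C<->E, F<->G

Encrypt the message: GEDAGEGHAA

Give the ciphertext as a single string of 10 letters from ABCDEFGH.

Char 1 ('G'): step: R->4, L=0; G->plug->F->R->C->L->F->refl->A->L'->E->R'->B->plug->B
Char 2 ('E'): step: R->5, L=0; E->plug->C->R->C->L->F->refl->A->L'->E->R'->F->plug->G
Char 3 ('D'): step: R->6, L=0; D->plug->D->R->A->L->B->refl->E->L'->G->R'->A->plug->A
Char 4 ('A'): step: R->7, L=0; A->plug->A->R->A->L->B->refl->E->L'->G->R'->E->plug->C
Char 5 ('G'): step: R->0, L->1 (L advanced); G->plug->F->R->A->L->C->refl->D->L'->F->R'->D->plug->D
Char 6 ('E'): step: R->1, L=1; E->plug->C->R->E->L->F->refl->A->L'->H->R'->E->plug->C
Char 7 ('G'): step: R->2, L=1; G->plug->F->R->F->L->D->refl->C->L'->A->R'->G->plug->F
Char 8 ('H'): step: R->3, L=1; H->plug->H->R->G->L->B->refl->E->L'->B->R'->D->plug->D
Char 9 ('A'): step: R->4, L=1; A->plug->A->R->H->L->A->refl->F->L'->E->R'->B->plug->B
Char 10 ('A'): step: R->5, L=1; A->plug->A->R->D->L->H->refl->G->L'->C->R'->C->plug->E

Answer: BGACDCFDBE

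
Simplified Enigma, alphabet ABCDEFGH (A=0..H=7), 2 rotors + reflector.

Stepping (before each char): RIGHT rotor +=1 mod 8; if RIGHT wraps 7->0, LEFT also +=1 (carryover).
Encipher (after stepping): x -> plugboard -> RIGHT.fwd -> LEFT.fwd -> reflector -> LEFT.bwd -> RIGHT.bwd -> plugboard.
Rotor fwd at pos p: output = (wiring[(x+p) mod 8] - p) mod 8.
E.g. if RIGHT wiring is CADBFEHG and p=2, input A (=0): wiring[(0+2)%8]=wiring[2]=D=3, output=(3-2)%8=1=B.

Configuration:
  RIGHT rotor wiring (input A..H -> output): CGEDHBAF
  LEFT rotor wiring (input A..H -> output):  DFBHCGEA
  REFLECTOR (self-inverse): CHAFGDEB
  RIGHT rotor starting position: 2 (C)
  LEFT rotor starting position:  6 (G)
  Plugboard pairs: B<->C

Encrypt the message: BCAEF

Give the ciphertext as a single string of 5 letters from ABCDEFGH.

Char 1 ('B'): step: R->3, L=6; B->plug->C->R->G->L->E->refl->G->L'->A->R'->A->plug->A
Char 2 ('C'): step: R->4, L=6; C->plug->B->R->F->L->B->refl->H->L'->D->R'->A->plug->A
Char 3 ('A'): step: R->5, L=6; A->plug->A->R->E->L->D->refl->F->L'->C->R'->H->plug->H
Char 4 ('E'): step: R->6, L=6; E->plug->E->R->G->L->E->refl->G->L'->A->R'->D->plug->D
Char 5 ('F'): step: R->7, L=6; F->plug->F->R->A->L->G->refl->E->L'->G->R'->A->plug->A

Answer: AAHDA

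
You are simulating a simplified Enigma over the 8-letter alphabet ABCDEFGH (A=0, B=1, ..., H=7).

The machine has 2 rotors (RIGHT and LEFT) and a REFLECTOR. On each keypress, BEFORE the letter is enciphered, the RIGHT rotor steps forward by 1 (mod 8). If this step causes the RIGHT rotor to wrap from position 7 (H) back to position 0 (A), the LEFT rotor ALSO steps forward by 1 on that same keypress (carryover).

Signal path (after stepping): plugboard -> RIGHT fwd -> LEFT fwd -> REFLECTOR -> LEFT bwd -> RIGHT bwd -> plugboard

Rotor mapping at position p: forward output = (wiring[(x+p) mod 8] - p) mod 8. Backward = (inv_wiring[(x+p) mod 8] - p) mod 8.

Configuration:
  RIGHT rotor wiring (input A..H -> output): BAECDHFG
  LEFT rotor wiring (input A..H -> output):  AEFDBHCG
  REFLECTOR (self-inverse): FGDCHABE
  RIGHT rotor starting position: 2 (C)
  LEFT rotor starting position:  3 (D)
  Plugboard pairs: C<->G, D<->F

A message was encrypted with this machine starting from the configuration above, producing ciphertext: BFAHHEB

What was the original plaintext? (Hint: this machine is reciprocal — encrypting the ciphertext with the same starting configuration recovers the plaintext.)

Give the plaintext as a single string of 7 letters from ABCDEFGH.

Char 1 ('B'): step: R->3, L=3; B->plug->B->R->A->L->A->refl->F->L'->F->R'->G->plug->C
Char 2 ('F'): step: R->4, L=3; F->plug->D->R->C->L->E->refl->H->L'->D->R'->B->plug->B
Char 3 ('A'): step: R->5, L=3; A->plug->A->R->C->L->E->refl->H->L'->D->R'->E->plug->E
Char 4 ('H'): step: R->6, L=3; H->plug->H->R->B->L->G->refl->B->L'->G->R'->E->plug->E
Char 5 ('H'): step: R->7, L=3; H->plug->H->R->G->L->B->refl->G->L'->B->R'->C->plug->G
Char 6 ('E'): step: R->0, L->4 (L advanced); E->plug->E->R->D->L->C->refl->D->L'->B->R'->A->plug->A
Char 7 ('B'): step: R->1, L=4; B->plug->B->R->D->L->C->refl->D->L'->B->R'->C->plug->G

Answer: CBEEGAG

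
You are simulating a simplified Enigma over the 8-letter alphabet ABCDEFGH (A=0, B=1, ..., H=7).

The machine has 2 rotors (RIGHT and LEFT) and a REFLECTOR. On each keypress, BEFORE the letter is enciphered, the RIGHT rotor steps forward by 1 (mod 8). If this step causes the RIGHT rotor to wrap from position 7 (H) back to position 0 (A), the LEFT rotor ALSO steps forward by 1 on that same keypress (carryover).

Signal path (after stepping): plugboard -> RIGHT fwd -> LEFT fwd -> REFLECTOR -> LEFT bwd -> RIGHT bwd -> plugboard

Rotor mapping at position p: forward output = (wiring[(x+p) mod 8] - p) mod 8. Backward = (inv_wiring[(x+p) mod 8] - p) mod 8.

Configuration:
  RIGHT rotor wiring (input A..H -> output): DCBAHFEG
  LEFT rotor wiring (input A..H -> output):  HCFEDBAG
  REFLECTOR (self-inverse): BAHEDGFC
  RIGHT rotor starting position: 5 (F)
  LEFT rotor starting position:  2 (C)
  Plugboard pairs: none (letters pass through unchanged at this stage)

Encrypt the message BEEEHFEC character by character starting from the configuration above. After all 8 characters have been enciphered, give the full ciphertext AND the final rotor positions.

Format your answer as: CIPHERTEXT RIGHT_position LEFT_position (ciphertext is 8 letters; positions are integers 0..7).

Answer: CCHGGDFA 5 3

Derivation:
Char 1 ('B'): step: R->6, L=2; B->plug->B->R->A->L->D->refl->E->L'->F->R'->C->plug->C
Char 2 ('E'): step: R->7, L=2; E->plug->E->R->B->L->C->refl->H->L'->D->R'->C->plug->C
Char 3 ('E'): step: R->0, L->3 (L advanced); E->plug->E->R->H->L->C->refl->H->L'->G->R'->H->plug->H
Char 4 ('E'): step: R->1, L=3; E->plug->E->R->E->L->D->refl->E->L'->F->R'->G->plug->G
Char 5 ('H'): step: R->2, L=3; H->plug->H->R->A->L->B->refl->A->L'->B->R'->G->plug->G
Char 6 ('F'): step: R->3, L=3; F->plug->F->R->A->L->B->refl->A->L'->B->R'->D->plug->D
Char 7 ('E'): step: R->4, L=3; E->plug->E->R->H->L->C->refl->H->L'->G->R'->F->plug->F
Char 8 ('C'): step: R->5, L=3; C->plug->C->R->B->L->A->refl->B->L'->A->R'->A->plug->A
Final: ciphertext=CCHGGDFA, RIGHT=5, LEFT=3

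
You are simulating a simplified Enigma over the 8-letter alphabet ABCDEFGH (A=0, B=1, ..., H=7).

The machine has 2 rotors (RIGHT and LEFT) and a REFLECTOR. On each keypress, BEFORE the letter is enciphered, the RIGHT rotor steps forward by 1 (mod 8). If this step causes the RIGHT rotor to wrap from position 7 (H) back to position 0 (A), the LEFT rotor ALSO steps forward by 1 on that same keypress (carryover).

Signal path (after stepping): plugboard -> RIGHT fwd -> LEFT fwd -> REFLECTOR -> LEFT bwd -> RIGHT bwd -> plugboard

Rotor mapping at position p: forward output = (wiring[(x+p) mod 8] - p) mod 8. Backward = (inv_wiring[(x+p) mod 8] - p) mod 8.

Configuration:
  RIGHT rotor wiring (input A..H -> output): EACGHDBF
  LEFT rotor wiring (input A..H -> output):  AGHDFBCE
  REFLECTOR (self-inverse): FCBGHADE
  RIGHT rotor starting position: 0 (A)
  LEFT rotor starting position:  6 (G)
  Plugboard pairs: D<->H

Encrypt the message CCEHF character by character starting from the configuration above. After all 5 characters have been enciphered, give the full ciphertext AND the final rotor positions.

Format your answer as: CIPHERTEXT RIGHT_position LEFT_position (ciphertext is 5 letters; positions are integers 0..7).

Char 1 ('C'): step: R->1, L=6; C->plug->C->R->F->L->F->refl->A->L'->D->R'->H->plug->D
Char 2 ('C'): step: R->2, L=6; C->plug->C->R->F->L->F->refl->A->L'->D->R'->F->plug->F
Char 3 ('E'): step: R->3, L=6; E->plug->E->R->C->L->C->refl->B->L'->E->R'->B->plug->B
Char 4 ('H'): step: R->4, L=6; H->plug->D->R->B->L->G->refl->D->L'->H->R'->B->plug->B
Char 5 ('F'): step: R->5, L=6; F->plug->F->R->F->L->F->refl->A->L'->D->R'->E->plug->E
Final: ciphertext=DFBBE, RIGHT=5, LEFT=6

Answer: DFBBE 5 6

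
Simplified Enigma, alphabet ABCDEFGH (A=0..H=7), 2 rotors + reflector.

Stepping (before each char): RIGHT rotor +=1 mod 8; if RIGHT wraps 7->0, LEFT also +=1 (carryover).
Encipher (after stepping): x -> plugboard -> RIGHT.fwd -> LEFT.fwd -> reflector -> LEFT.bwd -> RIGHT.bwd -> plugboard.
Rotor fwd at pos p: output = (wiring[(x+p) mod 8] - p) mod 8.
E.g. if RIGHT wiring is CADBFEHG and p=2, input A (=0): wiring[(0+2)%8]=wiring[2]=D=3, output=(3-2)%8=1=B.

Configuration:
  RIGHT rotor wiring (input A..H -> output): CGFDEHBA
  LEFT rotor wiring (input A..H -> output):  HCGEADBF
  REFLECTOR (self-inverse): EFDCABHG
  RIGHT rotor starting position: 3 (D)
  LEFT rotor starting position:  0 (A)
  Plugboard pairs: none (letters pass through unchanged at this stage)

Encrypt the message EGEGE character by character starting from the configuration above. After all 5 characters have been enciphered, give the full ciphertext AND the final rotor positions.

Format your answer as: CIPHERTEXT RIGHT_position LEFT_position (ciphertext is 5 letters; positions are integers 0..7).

Char 1 ('E'): step: R->4, L=0; E->plug->E->R->G->L->B->refl->F->L'->H->R'->H->plug->H
Char 2 ('G'): step: R->5, L=0; G->plug->G->R->G->L->B->refl->F->L'->H->R'->H->plug->H
Char 3 ('E'): step: R->6, L=0; E->plug->E->R->H->L->F->refl->B->L'->G->R'->G->plug->G
Char 4 ('G'): step: R->7, L=0; G->plug->G->R->A->L->H->refl->G->L'->C->R'->H->plug->H
Char 5 ('E'): step: R->0, L->1 (L advanced); E->plug->E->R->E->L->C->refl->D->L'->C->R'->A->plug->A
Final: ciphertext=HHGHA, RIGHT=0, LEFT=1

Answer: HHGHA 0 1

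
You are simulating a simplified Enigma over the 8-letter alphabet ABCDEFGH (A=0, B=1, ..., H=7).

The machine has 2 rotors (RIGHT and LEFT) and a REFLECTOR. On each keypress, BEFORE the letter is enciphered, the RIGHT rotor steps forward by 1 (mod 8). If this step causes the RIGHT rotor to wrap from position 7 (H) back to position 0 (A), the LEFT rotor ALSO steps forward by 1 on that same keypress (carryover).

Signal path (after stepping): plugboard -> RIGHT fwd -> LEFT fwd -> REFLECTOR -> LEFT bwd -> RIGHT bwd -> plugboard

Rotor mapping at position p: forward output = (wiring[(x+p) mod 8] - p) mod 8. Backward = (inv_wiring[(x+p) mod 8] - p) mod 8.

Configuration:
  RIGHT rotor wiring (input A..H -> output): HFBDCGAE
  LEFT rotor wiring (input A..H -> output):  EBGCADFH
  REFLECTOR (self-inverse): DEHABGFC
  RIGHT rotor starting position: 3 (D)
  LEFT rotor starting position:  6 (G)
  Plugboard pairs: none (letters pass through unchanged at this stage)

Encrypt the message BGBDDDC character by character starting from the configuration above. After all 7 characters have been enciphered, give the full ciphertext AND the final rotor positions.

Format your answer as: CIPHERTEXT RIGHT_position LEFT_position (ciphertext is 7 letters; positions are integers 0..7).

Char 1 ('B'): step: R->4, L=6; B->plug->B->R->C->L->G->refl->F->L'->H->R'->H->plug->H
Char 2 ('G'): step: R->5, L=6; G->plug->G->R->G->L->C->refl->H->L'->A->R'->E->plug->E
Char 3 ('B'): step: R->6, L=6; B->plug->B->R->G->L->C->refl->H->L'->A->R'->H->plug->H
Char 4 ('D'): step: R->7, L=6; D->plug->D->R->C->L->G->refl->F->L'->H->R'->G->plug->G
Char 5 ('D'): step: R->0, L->7 (L advanced); D->plug->D->R->D->L->H->refl->C->L'->C->R'->E->plug->E
Char 6 ('D'): step: R->1, L=7; D->plug->D->R->B->L->F->refl->G->L'->H->R'->F->plug->F
Char 7 ('C'): step: R->2, L=7; C->plug->C->R->A->L->A->refl->D->L'->E->R'->D->plug->D
Final: ciphertext=HEHGEFD, RIGHT=2, LEFT=7

Answer: HEHGEFD 2 7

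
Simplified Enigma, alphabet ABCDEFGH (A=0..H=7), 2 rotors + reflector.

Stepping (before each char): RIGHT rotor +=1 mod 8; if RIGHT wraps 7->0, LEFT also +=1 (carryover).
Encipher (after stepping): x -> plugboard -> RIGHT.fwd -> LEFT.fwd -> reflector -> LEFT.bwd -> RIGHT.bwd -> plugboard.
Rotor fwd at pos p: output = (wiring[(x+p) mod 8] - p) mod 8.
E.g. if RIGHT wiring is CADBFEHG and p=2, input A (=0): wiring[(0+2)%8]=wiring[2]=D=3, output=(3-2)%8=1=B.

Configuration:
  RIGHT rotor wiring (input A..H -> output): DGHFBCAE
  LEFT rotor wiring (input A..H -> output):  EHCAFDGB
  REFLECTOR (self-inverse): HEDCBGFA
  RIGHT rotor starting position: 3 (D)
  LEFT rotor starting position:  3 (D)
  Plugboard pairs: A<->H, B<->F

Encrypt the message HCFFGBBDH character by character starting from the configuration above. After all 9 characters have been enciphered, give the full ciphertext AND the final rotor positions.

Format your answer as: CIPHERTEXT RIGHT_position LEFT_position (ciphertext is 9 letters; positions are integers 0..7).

Char 1 ('H'): step: R->4, L=3; H->plug->A->R->F->L->B->refl->E->L'->G->R'->B->plug->F
Char 2 ('C'): step: R->5, L=3; C->plug->C->R->H->L->H->refl->A->L'->C->R'->F->plug->B
Char 3 ('F'): step: R->6, L=3; F->plug->B->R->G->L->E->refl->B->L'->F->R'->C->plug->C
Char 4 ('F'): step: R->7, L=3; F->plug->B->R->E->L->G->refl->F->L'->A->R'->D->plug->D
Char 5 ('G'): step: R->0, L->4 (L advanced); G->plug->G->R->A->L->B->refl->E->L'->H->R'->C->plug->C
Char 6 ('B'): step: R->1, L=4; B->plug->F->R->H->L->E->refl->B->L'->A->R'->D->plug->D
Char 7 ('B'): step: R->2, L=4; B->plug->F->R->C->L->C->refl->D->L'->F->R'->A->plug->H
Char 8 ('D'): step: R->3, L=4; D->plug->D->R->F->L->D->refl->C->L'->C->R'->A->plug->H
Char 9 ('H'): step: R->4, L=4; H->plug->A->R->F->L->D->refl->C->L'->C->R'->F->plug->B
Final: ciphertext=FBCDCDHHB, RIGHT=4, LEFT=4

Answer: FBCDCDHHB 4 4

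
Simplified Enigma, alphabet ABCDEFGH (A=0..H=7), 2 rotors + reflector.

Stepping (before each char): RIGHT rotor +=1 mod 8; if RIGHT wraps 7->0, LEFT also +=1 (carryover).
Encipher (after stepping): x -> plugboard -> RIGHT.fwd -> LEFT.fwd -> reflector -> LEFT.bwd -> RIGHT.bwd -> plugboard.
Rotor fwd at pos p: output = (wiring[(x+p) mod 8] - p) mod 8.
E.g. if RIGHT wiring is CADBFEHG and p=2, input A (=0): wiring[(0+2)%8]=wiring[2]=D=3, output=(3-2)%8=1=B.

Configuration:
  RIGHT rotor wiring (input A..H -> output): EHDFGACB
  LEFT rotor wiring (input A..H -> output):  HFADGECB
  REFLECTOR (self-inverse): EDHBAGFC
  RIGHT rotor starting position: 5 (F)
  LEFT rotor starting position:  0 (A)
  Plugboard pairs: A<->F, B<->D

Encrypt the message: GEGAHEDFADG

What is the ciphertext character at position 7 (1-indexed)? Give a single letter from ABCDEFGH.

Char 1 ('G'): step: R->6, L=0; G->plug->G->R->A->L->H->refl->C->L'->G->R'->C->plug->C
Char 2 ('E'): step: R->7, L=0; E->plug->E->R->G->L->C->refl->H->L'->A->R'->C->plug->C
Char 3 ('G'): step: R->0, L->1 (L advanced); G->plug->G->R->C->L->C->refl->H->L'->B->R'->H->plug->H
Char 4 ('A'): step: R->1, L=1; A->plug->F->R->B->L->H->refl->C->L'->C->R'->B->plug->D
Char 5 ('H'): step: R->2, L=1; H->plug->H->R->F->L->B->refl->D->L'->E->R'->C->plug->C
Char 6 ('E'): step: R->3, L=1; E->plug->E->R->G->L->A->refl->E->L'->A->R'->H->plug->H
Char 7 ('D'): step: R->4, L=1; D->plug->B->R->E->L->D->refl->B->L'->F->R'->D->plug->B

B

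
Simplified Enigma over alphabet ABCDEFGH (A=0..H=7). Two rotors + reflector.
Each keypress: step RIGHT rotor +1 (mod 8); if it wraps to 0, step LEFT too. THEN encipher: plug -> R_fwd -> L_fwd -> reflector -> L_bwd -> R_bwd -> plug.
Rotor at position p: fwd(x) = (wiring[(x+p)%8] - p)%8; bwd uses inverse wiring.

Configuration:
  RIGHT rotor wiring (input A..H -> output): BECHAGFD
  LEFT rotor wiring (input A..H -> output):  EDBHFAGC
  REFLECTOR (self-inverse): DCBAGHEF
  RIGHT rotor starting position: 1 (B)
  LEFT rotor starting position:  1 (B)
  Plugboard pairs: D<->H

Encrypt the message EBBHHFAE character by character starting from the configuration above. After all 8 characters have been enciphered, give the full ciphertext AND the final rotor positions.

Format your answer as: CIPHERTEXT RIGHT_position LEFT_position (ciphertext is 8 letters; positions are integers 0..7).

Char 1 ('E'): step: R->2, L=1; E->plug->E->R->D->L->E->refl->G->L'->C->R'->H->plug->D
Char 2 ('B'): step: R->3, L=1; B->plug->B->R->F->L->F->refl->H->L'->E->R'->A->plug->A
Char 3 ('B'): step: R->4, L=1; B->plug->B->R->C->L->G->refl->E->L'->D->R'->H->plug->D
Char 4 ('H'): step: R->5, L=1; H->plug->D->R->E->L->H->refl->F->L'->F->R'->F->plug->F
Char 5 ('H'): step: R->6, L=1; H->plug->D->R->G->L->B->refl->C->L'->A->R'->H->plug->D
Char 6 ('F'): step: R->7, L=1; F->plug->F->R->B->L->A->refl->D->L'->H->R'->G->plug->G
Char 7 ('A'): step: R->0, L->2 (L advanced); A->plug->A->R->B->L->F->refl->H->L'->A->R'->E->plug->E
Char 8 ('E'): step: R->1, L=2; E->plug->E->R->F->L->A->refl->D->L'->C->R'->G->plug->G
Final: ciphertext=DADFDGEG, RIGHT=1, LEFT=2

Answer: DADFDGEG 1 2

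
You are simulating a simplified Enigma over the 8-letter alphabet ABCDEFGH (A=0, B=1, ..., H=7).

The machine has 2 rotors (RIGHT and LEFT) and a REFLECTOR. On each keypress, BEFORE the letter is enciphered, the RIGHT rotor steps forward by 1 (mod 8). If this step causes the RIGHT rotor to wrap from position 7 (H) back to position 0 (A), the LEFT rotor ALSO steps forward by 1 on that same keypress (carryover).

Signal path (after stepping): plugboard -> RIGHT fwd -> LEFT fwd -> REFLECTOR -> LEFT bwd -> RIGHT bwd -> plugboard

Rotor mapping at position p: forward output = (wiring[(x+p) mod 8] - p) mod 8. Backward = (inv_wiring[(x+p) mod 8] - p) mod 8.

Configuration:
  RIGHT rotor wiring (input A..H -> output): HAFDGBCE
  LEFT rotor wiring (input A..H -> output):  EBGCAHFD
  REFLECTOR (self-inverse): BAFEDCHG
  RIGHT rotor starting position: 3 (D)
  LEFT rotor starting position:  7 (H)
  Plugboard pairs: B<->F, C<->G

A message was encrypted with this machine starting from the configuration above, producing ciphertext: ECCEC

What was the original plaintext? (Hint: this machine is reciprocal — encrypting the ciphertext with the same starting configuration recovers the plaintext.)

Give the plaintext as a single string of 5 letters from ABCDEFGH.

Answer: HFAFG

Derivation:
Char 1 ('E'): step: R->4, L=7; E->plug->E->R->D->L->H->refl->G->L'->H->R'->H->plug->H
Char 2 ('C'): step: R->5, L=7; C->plug->G->R->G->L->A->refl->B->L'->F->R'->B->plug->F
Char 3 ('C'): step: R->6, L=7; C->plug->G->R->A->L->E->refl->D->L'->E->R'->A->plug->A
Char 4 ('E'): step: R->7, L=7; E->plug->E->R->E->L->D->refl->E->L'->A->R'->B->plug->F
Char 5 ('C'): step: R->0, L->0 (L advanced); C->plug->G->R->C->L->G->refl->H->L'->F->R'->C->plug->G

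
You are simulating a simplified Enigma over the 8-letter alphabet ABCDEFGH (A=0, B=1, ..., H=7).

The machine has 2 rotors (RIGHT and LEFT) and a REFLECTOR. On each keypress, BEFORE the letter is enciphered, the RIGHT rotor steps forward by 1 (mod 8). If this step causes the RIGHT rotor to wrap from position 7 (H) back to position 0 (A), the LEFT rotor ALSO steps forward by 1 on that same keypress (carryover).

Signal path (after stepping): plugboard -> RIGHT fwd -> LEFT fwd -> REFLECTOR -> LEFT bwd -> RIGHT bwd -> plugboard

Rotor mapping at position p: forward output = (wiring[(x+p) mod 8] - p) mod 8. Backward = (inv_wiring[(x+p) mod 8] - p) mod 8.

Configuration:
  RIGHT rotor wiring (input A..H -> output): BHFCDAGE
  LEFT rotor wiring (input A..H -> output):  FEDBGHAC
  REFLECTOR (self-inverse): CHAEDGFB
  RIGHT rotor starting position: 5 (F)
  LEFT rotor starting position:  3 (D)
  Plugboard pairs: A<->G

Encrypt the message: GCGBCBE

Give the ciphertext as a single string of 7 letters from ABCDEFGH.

Answer: CEDGFCD

Derivation:
Char 1 ('G'): step: R->6, L=3; G->plug->A->R->A->L->G->refl->F->L'->D->R'->C->plug->C
Char 2 ('C'): step: R->7, L=3; C->plug->C->R->A->L->G->refl->F->L'->D->R'->E->plug->E
Char 3 ('G'): step: R->0, L->4 (L advanced); G->plug->A->R->B->L->D->refl->E->L'->C->R'->D->plug->D
Char 4 ('B'): step: R->1, L=4; B->plug->B->R->E->L->B->refl->H->L'->G->R'->A->plug->G
Char 5 ('C'): step: R->2, L=4; C->plug->C->R->B->L->D->refl->E->L'->C->R'->F->plug->F
Char 6 ('B'): step: R->3, L=4; B->plug->B->R->A->L->C->refl->A->L'->F->R'->C->plug->C
Char 7 ('E'): step: R->4, L=4; E->plug->E->R->F->L->A->refl->C->L'->A->R'->D->plug->D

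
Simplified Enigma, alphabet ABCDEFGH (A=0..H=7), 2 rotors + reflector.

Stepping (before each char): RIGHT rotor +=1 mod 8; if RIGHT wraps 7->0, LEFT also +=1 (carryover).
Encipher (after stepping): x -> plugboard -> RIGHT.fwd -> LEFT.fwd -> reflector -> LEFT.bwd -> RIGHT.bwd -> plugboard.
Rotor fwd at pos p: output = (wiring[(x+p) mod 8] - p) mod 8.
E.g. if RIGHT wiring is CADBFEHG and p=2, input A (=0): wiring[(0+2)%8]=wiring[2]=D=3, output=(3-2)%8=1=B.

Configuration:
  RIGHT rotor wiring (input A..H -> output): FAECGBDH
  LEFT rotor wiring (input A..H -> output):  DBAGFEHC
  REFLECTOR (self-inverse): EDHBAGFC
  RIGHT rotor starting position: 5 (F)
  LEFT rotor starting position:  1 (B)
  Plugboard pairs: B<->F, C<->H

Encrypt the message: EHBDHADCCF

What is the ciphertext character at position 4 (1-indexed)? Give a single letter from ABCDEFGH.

Char 1 ('E'): step: R->6, L=1; E->plug->E->R->G->L->B->refl->D->L'->E->R'->F->plug->B
Char 2 ('H'): step: R->7, L=1; H->plug->C->R->B->L->H->refl->C->L'->H->R'->F->plug->B
Char 3 ('B'): step: R->0, L->2 (L advanced); B->plug->F->R->B->L->E->refl->A->L'->F->R'->A->plug->A
Char 4 ('D'): step: R->1, L=2; D->plug->D->R->F->L->A->refl->E->L'->B->R'->C->plug->H

H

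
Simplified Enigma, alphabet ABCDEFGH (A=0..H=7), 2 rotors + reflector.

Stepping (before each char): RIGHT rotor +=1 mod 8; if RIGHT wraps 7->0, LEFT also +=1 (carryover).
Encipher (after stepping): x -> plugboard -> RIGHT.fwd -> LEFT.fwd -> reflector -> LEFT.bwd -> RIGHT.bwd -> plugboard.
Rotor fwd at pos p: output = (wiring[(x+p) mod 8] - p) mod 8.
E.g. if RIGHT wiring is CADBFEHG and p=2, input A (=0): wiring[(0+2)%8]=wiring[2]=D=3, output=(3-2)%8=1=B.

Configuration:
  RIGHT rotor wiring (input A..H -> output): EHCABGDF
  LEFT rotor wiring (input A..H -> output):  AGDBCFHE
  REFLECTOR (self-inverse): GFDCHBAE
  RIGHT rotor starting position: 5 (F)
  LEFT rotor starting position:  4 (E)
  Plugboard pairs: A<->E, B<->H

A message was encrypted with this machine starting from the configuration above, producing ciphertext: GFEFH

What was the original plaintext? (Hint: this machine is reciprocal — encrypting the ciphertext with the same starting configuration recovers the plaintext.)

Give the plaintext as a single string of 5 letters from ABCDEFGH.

Answer: BHHEG

Derivation:
Char 1 ('G'): step: R->6, L=4; G->plug->G->R->D->L->A->refl->G->L'->A->R'->H->plug->B
Char 2 ('F'): step: R->7, L=4; F->plug->F->R->C->L->D->refl->C->L'->F->R'->B->plug->H
Char 3 ('E'): step: R->0, L->5 (L advanced); E->plug->A->R->E->L->B->refl->F->L'->H->R'->B->plug->H
Char 4 ('F'): step: R->1, L=5; F->plug->F->R->C->L->H->refl->E->L'->G->R'->A->plug->E
Char 5 ('H'): step: R->2, L=5; H->plug->B->R->G->L->E->refl->H->L'->C->R'->G->plug->G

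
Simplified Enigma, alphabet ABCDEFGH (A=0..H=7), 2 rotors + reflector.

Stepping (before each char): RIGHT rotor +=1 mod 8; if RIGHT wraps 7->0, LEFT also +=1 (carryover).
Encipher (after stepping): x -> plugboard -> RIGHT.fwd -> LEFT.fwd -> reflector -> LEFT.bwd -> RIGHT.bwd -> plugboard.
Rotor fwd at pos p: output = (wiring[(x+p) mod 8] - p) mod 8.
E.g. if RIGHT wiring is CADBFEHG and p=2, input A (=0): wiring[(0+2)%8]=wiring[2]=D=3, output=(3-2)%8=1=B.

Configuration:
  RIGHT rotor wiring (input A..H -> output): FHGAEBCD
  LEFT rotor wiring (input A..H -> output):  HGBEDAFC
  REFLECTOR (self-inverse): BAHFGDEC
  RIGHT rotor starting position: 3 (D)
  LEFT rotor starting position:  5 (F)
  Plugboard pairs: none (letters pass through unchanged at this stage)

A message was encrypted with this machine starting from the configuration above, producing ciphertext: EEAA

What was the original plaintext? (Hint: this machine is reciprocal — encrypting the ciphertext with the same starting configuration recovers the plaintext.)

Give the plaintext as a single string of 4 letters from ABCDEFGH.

Answer: HDDE

Derivation:
Char 1 ('E'): step: R->4, L=5; E->plug->E->R->B->L->A->refl->B->L'->E->R'->H->plug->H
Char 2 ('E'): step: R->5, L=5; E->plug->E->R->C->L->F->refl->D->L'->A->R'->D->plug->D
Char 3 ('A'): step: R->6, L=5; A->plug->A->R->E->L->B->refl->A->L'->B->R'->D->plug->D
Char 4 ('A'): step: R->7, L=5; A->plug->A->R->E->L->B->refl->A->L'->B->R'->E->plug->E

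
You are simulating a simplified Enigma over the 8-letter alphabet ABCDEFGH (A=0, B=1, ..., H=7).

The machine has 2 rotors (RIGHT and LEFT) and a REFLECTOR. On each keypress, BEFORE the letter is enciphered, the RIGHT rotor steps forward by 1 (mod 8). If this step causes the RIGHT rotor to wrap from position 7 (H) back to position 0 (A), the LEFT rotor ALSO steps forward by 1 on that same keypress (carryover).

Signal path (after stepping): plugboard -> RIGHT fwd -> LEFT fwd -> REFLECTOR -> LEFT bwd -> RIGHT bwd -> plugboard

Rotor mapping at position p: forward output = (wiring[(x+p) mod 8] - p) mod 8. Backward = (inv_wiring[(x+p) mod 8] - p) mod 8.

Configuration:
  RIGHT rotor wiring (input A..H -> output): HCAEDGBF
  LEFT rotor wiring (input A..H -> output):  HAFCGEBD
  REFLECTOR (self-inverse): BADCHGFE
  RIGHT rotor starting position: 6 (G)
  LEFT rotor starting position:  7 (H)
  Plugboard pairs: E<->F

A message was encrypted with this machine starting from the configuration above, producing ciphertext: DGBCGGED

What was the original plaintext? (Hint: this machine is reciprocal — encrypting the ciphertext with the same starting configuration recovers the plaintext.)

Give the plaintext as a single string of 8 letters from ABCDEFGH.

Char 1 ('D'): step: R->7, L=7; D->plug->D->R->B->L->A->refl->B->L'->C->R'->H->plug->H
Char 2 ('G'): step: R->0, L->0 (L advanced); G->plug->G->R->B->L->A->refl->B->L'->G->R'->F->plug->E
Char 3 ('B'): step: R->1, L=0; B->plug->B->R->H->L->D->refl->C->L'->D->R'->C->plug->C
Char 4 ('C'): step: R->2, L=0; C->plug->C->R->B->L->A->refl->B->L'->G->R'->A->plug->A
Char 5 ('G'): step: R->3, L=0; G->plug->G->R->H->L->D->refl->C->L'->D->R'->C->plug->C
Char 6 ('G'): step: R->4, L=0; G->plug->G->R->E->L->G->refl->F->L'->C->R'->B->plug->B
Char 7 ('E'): step: R->5, L=0; E->plug->F->R->D->L->C->refl->D->L'->H->R'->G->plug->G
Char 8 ('D'): step: R->6, L=0; D->plug->D->R->E->L->G->refl->F->L'->C->R'->E->plug->F

Answer: HECACBGF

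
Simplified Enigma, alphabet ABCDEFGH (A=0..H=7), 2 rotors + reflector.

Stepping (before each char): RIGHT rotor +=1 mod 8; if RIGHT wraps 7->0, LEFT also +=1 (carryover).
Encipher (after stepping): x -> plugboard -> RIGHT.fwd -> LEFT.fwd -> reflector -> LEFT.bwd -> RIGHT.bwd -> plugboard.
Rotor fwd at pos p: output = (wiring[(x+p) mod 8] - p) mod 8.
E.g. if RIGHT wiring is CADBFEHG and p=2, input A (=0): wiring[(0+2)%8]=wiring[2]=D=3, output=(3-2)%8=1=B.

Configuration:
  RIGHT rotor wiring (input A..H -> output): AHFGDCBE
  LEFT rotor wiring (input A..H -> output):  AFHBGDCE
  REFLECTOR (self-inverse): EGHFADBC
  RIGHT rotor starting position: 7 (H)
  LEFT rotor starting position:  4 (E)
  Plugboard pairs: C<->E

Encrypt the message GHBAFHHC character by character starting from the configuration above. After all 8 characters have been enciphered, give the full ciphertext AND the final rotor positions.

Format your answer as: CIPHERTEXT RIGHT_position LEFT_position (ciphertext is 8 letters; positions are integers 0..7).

Char 1 ('G'): step: R->0, L->5 (L advanced); G->plug->G->R->B->L->F->refl->D->L'->D->R'->E->plug->C
Char 2 ('H'): step: R->1, L=5; H->plug->H->R->H->L->B->refl->G->L'->A->R'->F->plug->F
Char 3 ('B'): step: R->2, L=5; B->plug->B->R->E->L->A->refl->E->L'->G->R'->G->plug->G
Char 4 ('A'): step: R->3, L=5; A->plug->A->R->D->L->D->refl->F->L'->B->R'->E->plug->C
Char 5 ('F'): step: R->4, L=5; F->plug->F->R->D->L->D->refl->F->L'->B->R'->G->plug->G
Char 6 ('H'): step: R->5, L=5; H->plug->H->R->G->L->E->refl->A->L'->E->R'->B->plug->B
Char 7 ('H'): step: R->6, L=5; H->plug->H->R->E->L->A->refl->E->L'->G->R'->B->plug->B
Char 8 ('C'): step: R->7, L=5; C->plug->E->R->H->L->B->refl->G->L'->A->R'->C->plug->E
Final: ciphertext=CFGCGBBE, RIGHT=7, LEFT=5

Answer: CFGCGBBE 7 5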